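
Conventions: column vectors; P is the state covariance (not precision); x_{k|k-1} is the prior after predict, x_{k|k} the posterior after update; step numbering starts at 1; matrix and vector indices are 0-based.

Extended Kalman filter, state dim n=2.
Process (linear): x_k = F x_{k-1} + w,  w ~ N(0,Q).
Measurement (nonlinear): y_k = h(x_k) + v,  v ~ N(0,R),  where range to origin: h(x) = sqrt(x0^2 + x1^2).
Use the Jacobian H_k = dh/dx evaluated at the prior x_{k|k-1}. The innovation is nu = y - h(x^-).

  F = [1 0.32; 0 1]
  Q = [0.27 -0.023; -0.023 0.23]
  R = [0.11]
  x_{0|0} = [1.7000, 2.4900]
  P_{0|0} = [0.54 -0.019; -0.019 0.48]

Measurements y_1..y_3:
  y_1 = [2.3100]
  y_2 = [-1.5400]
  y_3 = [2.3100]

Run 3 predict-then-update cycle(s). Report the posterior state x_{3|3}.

x_post = [-1.4982, -1.2054]

step 1: x^-=[2.4968, 2.4900]  P^-=[0.8470 0.1116; 0.1116 0.7100]  H_jac=[0.7081 0.7061]  S=[1.0003]  K=[0.6783; 0.5802]  nu=[-1.2162]  x^+=[1.6718, 1.7843]  P^+=[0.3867 -0.2821; -0.2821 0.3733]
step 2: x^-=[2.2428, 1.7843]  P^-=[0.5144 -0.1857; -0.1857 0.6033]  H_jac=[0.7825 0.6226]  S=[0.4779]  K=[0.6004; 0.4819]  nu=[-4.4060]  x^+=[-0.4026, -0.3387]  P^+=[0.3421 -0.3239; -0.3239 0.4923]
step 3: x^-=[-0.5110, -0.3387]  P^-=[0.4552 -0.1894; -0.1894 0.7223]  H_jac=[-0.8335 -0.5525]  S=[0.4723]  K=[-0.5818; -0.5107]  nu=[1.6970]  x^+=[-1.4982, -1.2054]  P^+=[0.2954 -0.3297; -0.3297 0.5991]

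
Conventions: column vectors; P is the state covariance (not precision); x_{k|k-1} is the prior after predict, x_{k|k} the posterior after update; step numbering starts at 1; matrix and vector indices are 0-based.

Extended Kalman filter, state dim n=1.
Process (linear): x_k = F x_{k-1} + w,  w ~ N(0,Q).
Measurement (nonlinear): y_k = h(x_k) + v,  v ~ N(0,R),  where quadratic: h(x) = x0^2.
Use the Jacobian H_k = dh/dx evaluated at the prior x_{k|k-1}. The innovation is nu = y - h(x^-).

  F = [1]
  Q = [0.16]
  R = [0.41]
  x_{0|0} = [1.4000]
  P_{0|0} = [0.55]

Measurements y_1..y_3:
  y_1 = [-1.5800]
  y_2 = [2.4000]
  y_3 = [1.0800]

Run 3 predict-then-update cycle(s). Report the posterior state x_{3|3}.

x_post = [0.9653]

step 1: x^-=[1.4000]  P^-=[0.7100]  H_jac=[2.8000]  S=[5.9764]  K=[0.3326]  nu=[-3.5400]  x^+=[0.2224]  P^+=[0.0487]
step 2: x^-=[0.2224]  P^-=[0.2087]  H_jac=[0.4449]  S=[0.4513]  K=[0.2057]  nu=[2.3505]  x^+=[0.7060]  P^+=[0.1896]
step 3: x^-=[0.7060]  P^-=[0.3496]  H_jac=[1.4121]  S=[1.1071]  K=[0.4459]  nu=[0.5815]  x^+=[0.9653]  P^+=[0.1295]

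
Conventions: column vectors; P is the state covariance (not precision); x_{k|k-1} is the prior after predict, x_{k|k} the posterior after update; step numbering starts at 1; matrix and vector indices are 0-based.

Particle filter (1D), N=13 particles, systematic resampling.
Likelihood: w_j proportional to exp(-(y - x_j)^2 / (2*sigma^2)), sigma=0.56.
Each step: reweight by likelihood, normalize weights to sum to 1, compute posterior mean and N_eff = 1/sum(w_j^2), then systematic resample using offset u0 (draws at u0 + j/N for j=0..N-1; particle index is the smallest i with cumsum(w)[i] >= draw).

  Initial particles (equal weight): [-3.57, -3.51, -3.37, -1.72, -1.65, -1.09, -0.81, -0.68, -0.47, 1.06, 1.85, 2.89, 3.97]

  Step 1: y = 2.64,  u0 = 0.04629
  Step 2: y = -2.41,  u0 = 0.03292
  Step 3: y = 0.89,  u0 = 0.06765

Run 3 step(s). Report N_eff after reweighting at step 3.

N_eff = 13.0000

step 1: w=[0.0000, 0.0000, 0.0000, 0.0000, 0.0000, 0.0000, 0.0000, 0.0000, 0.0000, 0.0138, 0.2732, 0.6689, 0.0440]  mean=2.6281  Neff=1.9075  idx=[10, 10, 10, 10, 11, 11, 11, 11, 11, 11, 11, 11, 12]
step 2: w=[0.2500, 0.2500, 0.2500, 0.2500, 0.0000, 0.0000, 0.0000, 0.0000, 0.0000, 0.0000, 0.0000, 0.0000, 0.0000]  mean=1.8500  Neff=4.0000  idx=[0, 0, 0, 1, 1, 1, 1, 2, 2, 2, 3, 3, 3]
step 3: w=[0.0769, 0.0769, 0.0769, 0.0769, 0.0769, 0.0769, 0.0769, 0.0769, 0.0769, 0.0769, 0.0769, 0.0769, 0.0769]  mean=1.8500  Neff=13.0000  idx=[0, 1, 2, 3, 4, 5, 6, 7, 8, 9, 10, 11, 12]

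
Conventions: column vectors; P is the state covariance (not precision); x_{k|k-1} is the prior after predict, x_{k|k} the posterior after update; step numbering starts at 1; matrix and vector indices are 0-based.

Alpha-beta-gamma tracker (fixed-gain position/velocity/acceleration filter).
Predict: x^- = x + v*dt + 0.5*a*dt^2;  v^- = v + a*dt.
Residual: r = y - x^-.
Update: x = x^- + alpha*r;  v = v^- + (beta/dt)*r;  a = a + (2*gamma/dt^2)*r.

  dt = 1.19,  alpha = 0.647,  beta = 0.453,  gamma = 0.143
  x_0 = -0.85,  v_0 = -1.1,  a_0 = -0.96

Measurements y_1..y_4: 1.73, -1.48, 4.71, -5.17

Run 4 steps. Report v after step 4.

v_post = -0.8754

step 1: x_pred=-2.8387  r=4.5687  x^+=0.1172  v^+=-0.5032  a^+=-0.0373
step 2: x_pred=-0.5080  r=-0.9720  x^+=-1.1369  v^+=-0.9176  a^+=-0.2336
step 3: x_pred=-2.3942  r=7.1042  x^+=2.2022  v^+=1.5088  a^+=1.2012
step 4: x_pred=4.8482  r=-10.0182  x^+=-1.6336  v^+=-0.8754  a^+=-0.8221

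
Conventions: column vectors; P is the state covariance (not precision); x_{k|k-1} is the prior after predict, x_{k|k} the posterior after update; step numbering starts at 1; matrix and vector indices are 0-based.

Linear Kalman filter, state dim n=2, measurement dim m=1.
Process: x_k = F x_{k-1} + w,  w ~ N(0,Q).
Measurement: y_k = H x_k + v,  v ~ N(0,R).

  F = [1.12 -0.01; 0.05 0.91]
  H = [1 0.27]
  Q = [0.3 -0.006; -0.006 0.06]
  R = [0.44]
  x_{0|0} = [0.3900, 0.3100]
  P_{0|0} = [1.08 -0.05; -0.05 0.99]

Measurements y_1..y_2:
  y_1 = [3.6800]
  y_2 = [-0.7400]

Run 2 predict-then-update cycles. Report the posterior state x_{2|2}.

step 1: x^-=[0.4337, 0.3016]  P^-=[1.6560 -0.0055; -0.0055 0.8780]  S=[2.1570]  K=[0.7670; 0.1074]  nu=[3.1649]  x^+=[2.8612, 0.6414]  P^+=[0.3869 -0.1831; -0.1831 0.8531]
step 2: x^-=[3.1982, 0.7267]  P^-=[0.7895 -0.1786; -0.1786 0.7508]  S=[1.1878]  K=[0.6241; 0.0203]  nu=[-4.1344]  x^+=[0.6179, 0.6429]  P^+=[0.3269 -0.1937; -0.1937 0.7503]

x_post = [0.6179, 0.6429]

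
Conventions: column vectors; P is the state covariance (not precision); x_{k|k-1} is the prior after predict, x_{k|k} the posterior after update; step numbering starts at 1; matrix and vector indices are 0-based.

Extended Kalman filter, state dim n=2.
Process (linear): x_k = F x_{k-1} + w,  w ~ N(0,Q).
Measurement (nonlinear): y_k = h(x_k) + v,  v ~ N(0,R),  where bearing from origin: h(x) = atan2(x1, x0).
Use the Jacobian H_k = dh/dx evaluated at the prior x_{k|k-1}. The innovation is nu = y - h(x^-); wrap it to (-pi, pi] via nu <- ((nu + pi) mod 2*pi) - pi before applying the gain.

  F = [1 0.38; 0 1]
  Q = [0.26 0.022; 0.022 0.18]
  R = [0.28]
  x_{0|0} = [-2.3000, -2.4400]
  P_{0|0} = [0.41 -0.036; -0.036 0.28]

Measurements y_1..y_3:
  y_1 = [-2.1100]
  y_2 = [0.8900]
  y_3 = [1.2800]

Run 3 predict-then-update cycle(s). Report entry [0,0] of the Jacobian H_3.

step 1: x^-=[-3.2272, -2.4400]  P^-=[0.6831 0.0924; 0.0924 0.4600]  H_jac=[0.1491 -0.1972]  S=[0.3076]  K=[0.2718; -0.2500]  nu=[0.3842]  x^+=[-3.1228, -2.5361]  P^+=[0.6603 0.1133; 0.1133 0.4408]
step 2: x^-=[-4.0865, -2.5361]  P^-=[1.0701 0.3028; 0.3028 0.6208]  H_jac=[0.1096 -0.1767]  S=[0.3005]  K=[0.2124; -0.2545]  nu=[-2.8070]  x^+=[-4.6827, -1.8218]  P^+=[1.0565 0.3190; 0.3190 0.6013]
step 3: x^-=[-5.3750, -1.8218]  P^-=[1.6458 0.5695; 0.5695 0.7813]  H_jac=[0.0566 -0.1669]  S=[0.2963]  K=[-0.0066; -0.3313]  nu=[-2.1884]  x^+=[-5.3606, -1.0967]  P^+=[1.6458 0.5689; 0.5689 0.7488]

H_jac[0,0] = 0.0566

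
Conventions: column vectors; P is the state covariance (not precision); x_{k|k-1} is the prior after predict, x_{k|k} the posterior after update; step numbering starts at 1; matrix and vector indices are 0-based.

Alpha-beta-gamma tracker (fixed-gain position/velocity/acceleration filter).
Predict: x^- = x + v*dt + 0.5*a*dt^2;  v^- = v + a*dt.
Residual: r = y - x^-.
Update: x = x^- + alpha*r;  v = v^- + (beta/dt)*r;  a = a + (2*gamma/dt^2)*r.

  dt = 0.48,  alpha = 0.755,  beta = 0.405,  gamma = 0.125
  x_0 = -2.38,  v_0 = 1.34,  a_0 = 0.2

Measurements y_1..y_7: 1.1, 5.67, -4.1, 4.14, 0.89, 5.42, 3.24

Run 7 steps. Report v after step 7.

v_post = 0.5875

step 1: x_pred=-1.7138  r=2.8138  x^+=0.4106  v^+=3.8101  a^+=3.2531
step 2: x_pred=2.6142  r=3.0558  x^+=4.9213  v^+=7.9499  a^+=6.5688
step 3: x_pred=9.4940  r=-13.5940  x^+=-0.7695  v^+=-0.3670  a^+=-8.1816
step 4: x_pred=-1.8882  r=6.0282  x^+=2.6631  v^+=0.7921  a^+=-1.6407
step 5: x_pred=2.8543  r=-1.9643  x^+=1.3713  v^+=-1.6528  a^+=-3.7721
step 6: x_pred=0.1434  r=5.2766  x^+=4.1272  v^+=0.9888  a^+=1.9535
step 7: x_pred=4.8269  r=-1.5869  x^+=3.6288  v^+=0.5875  a^+=0.2316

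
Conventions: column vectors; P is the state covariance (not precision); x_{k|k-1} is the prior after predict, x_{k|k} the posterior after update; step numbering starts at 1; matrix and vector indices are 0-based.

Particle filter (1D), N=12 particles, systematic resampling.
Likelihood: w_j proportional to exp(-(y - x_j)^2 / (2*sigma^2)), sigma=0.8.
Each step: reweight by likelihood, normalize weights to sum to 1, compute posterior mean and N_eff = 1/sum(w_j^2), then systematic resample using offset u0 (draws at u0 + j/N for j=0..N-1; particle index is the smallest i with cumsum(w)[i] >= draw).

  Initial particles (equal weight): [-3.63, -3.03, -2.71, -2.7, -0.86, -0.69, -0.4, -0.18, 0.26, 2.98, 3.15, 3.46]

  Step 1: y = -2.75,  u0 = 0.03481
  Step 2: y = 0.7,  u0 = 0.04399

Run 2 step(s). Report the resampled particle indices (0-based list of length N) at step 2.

step 1: w=[0.1516, 0.2612, 0.2773, 0.2771, 0.0170, 0.0101, 0.0037, 0.0016, 0.0002, 0.0000, 0.0000, 0.0000]  mean=-2.8651  Neff=4.0757  idx=[0, 0, 1, 1, 1, 2, 2, 2, 3, 3, 3, 3]
step 2: w=[0.0005, 0.0005, 0.0217, 0.0217, 0.0217, 0.1294, 0.1294, 0.1294, 0.1364, 0.1364, 0.1364, 0.1364]  mean=-2.7263  Neff=7.9308  idx=[3, 5, 6, 6, 7, 8, 8, 9, 9, 10, 11, 11]

resampled_idx = [3, 5, 6, 6, 7, 8, 8, 9, 9, 10, 11, 11]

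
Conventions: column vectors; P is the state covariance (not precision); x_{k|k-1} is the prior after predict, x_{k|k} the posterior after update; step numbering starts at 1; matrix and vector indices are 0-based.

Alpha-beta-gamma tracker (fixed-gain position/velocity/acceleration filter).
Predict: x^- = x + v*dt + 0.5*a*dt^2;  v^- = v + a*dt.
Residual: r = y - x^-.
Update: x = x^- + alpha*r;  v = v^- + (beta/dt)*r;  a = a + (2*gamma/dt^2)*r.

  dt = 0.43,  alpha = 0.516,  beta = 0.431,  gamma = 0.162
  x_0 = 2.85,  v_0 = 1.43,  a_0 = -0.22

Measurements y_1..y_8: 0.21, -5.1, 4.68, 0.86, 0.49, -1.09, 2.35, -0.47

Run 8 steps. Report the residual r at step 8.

step 1: x_pred=3.4446  r=-3.2346  x^+=1.7755  v^+=-1.9067  a^+=-5.8879
step 2: x_pred=0.4113  r=-5.5113  x^+=-2.4325  v^+=-9.9626  a^+=-15.5454
step 3: x_pred=-8.1536  r=12.8336  x^+=-1.5315  v^+=-3.7837  a^+=6.9429
step 4: x_pred=-2.5166  r=3.3766  x^+=-0.7743  v^+=2.5862  a^+=12.8597
step 5: x_pred=1.5267  r=-1.0367  x^+=0.9918  v^+=7.0768  a^+=11.0431
step 6: x_pred=5.0557  r=-6.1457  x^+=1.8845  v^+=5.6653  a^+=0.2740
step 7: x_pred=4.3459  r=-1.9959  x^+=3.3160  v^+=3.7825  a^+=-3.2235
step 8: x_pred=4.6445  r=-5.1145  x^+=2.0054  v^+=-2.7300  a^+=-12.1857

resid = -5.1145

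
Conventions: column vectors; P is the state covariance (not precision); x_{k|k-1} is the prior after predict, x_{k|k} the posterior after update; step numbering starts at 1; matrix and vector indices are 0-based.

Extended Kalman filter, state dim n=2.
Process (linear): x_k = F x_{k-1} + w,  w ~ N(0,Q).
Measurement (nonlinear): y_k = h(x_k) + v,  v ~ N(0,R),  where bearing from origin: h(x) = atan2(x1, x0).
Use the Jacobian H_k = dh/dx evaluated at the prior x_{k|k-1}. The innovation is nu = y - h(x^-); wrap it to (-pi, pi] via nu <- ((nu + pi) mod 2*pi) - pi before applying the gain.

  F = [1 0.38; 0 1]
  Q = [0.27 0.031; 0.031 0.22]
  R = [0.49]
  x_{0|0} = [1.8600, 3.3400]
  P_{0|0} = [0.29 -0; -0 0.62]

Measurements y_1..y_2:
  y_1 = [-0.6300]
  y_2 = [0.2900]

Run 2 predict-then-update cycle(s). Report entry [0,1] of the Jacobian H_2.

H_jac[0,1] = 0.1507

step 1: x^-=[3.1292, 3.3400]  P^-=[0.6495 0.2666; 0.2666 0.8400]  H_jac=[-0.1594 0.1494]  S=[0.5126]  K=[-0.1244; 0.1619]  nu=[-1.4480]  x^+=[3.3093, 3.1056]  P^+=[0.6416 0.2769; 0.2769 0.8266]
step 2: x^-=[4.4894, 3.1056]  P^-=[1.2414 0.6220; 0.6220 1.0466]  H_jac=[-0.1042 0.1507]  S=[0.5077]  K=[-0.0703; 0.1829]  nu=[-0.3152]  x^+=[4.5115, 3.0480]  P^+=[1.2389 0.6285; 0.6285 1.0296]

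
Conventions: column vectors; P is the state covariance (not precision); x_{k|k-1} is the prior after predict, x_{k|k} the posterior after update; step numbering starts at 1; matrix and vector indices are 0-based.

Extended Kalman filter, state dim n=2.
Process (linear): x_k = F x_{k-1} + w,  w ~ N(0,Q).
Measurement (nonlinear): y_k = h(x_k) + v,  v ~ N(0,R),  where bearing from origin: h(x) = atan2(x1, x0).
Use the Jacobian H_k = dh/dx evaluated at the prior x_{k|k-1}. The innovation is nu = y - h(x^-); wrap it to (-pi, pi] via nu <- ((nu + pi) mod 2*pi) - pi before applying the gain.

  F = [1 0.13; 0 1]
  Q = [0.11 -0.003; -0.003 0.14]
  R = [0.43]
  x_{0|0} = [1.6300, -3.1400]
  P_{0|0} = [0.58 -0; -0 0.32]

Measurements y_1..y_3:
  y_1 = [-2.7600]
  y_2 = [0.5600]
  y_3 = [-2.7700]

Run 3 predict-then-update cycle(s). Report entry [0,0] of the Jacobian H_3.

step 1: x^-=[1.2218, -3.1400]  P^-=[0.6954 0.0386; 0.0386 0.4600]  H_jac=[0.2766 0.1076]  S=[0.4908]  K=[0.4003; 0.1226]  nu=[-1.5603]  x^+=[0.5971, -3.3313]  P^+=[0.6167 0.0145; 0.0145 0.4526]
step 2: x^-=[0.1641, -3.3313]  P^-=[0.7382 0.0703; 0.0703 0.5926]  H_jac=[0.2995 0.0147]  S=[0.4969]  K=[0.4469; 0.0600]  nu=[2.0816]  x^+=[1.0943, -3.2065]  P^+=[0.6389 0.0570; 0.0570 0.5908]
step 3: x^-=[0.6775, -3.2065]  P^-=[0.7737 0.1308; 0.1308 0.7308]  H_jac=[0.2985 0.0631]  S=[0.5068]  K=[0.4721; 0.1680]  nu=[-1.4074]  x^+=[0.0131, -3.4430]  P^+=[0.6608 0.0906; 0.0906 0.7165]

H_jac[0,0] = 0.2985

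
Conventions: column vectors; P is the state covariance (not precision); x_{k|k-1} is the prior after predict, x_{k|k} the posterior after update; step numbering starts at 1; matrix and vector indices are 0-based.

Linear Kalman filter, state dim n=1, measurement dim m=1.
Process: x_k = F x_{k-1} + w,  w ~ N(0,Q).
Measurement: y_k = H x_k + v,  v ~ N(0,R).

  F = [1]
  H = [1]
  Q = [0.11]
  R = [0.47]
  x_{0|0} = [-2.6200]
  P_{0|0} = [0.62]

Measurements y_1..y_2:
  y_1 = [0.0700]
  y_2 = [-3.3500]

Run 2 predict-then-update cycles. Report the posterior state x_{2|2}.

x_post = [-2.0656]

step 1: x^-=[-2.6200]  P^-=[0.7300]  S=[1.2000]  K=[0.6083]  nu=[2.6900]  x^+=[-0.9836]  P^+=[0.2859]
step 2: x^-=[-0.9836]  P^-=[0.3959]  S=[0.8659]  K=[0.4572]  nu=[-2.3664]  x^+=[-2.0656]  P^+=[0.2149]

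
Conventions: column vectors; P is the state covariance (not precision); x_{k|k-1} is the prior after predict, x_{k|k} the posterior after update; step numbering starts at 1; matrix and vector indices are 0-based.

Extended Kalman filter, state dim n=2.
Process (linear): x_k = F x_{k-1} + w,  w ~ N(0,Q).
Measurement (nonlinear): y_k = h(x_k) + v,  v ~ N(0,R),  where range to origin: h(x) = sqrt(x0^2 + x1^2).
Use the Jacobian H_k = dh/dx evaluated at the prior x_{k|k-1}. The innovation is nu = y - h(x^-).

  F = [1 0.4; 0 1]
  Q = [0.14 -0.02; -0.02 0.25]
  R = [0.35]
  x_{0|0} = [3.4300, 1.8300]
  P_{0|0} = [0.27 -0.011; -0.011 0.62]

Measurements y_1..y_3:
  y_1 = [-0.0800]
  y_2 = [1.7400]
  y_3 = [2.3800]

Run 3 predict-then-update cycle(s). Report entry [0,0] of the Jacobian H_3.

H_jac[0,0] = 0.9294

step 1: x^-=[4.1620, 1.8300]  P^-=[0.5004 0.2170; 0.2170 0.8700]  H_jac=[0.9154 0.4025]  S=[1.0702]  K=[0.5096; 0.5128]  nu=[-4.6266]  x^+=[1.8041, -0.5426]  P^+=[0.2224 -0.0627; -0.0627 0.5885]
step 2: x^-=[1.5870, -0.5426]  P^-=[0.4064 0.1527; 0.1527 0.8385]  H_jac=[0.9462 -0.3235]  S=[0.7082]  K=[0.4733; -0.1790]  nu=[0.0628]  x^+=[1.6167, -0.5539]  P^+=[0.2478 0.2127; 0.2127 0.8158]
step 3: x^-=[1.3952, -0.5539]  P^-=[0.6885 0.5191; 0.5191 1.0658]  H_jac=[0.9294 -0.3690]  S=[0.7339]  K=[0.6110; 0.1215]  nu=[0.8789]  x^+=[1.9322, -0.4471]  P^+=[0.4145 0.4646; 0.4646 1.0550]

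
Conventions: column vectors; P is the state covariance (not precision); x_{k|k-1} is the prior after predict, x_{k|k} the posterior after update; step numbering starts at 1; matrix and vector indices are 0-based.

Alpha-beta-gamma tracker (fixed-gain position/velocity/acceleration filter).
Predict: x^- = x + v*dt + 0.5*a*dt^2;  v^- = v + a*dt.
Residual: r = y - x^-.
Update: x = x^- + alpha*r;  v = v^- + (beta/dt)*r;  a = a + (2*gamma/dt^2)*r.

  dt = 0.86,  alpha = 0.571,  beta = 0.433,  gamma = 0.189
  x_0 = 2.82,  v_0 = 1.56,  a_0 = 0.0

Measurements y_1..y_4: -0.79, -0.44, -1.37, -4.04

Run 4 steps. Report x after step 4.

step 1: x_pred=4.1616  r=-4.9516  x^+=1.3342  v^+=-0.9331  a^+=-2.5307
step 2: x_pred=-0.4041  r=-0.0359  x^+=-0.4246  v^+=-3.1276  a^+=-2.5491
step 3: x_pred=-4.0569  r=2.6869  x^+=-2.5227  v^+=-3.9669  a^+=-1.1758
step 4: x_pred=-6.3691  r=2.3291  x^+=-5.0392  v^+=-3.8055  a^+=0.0145

x_post = -5.0392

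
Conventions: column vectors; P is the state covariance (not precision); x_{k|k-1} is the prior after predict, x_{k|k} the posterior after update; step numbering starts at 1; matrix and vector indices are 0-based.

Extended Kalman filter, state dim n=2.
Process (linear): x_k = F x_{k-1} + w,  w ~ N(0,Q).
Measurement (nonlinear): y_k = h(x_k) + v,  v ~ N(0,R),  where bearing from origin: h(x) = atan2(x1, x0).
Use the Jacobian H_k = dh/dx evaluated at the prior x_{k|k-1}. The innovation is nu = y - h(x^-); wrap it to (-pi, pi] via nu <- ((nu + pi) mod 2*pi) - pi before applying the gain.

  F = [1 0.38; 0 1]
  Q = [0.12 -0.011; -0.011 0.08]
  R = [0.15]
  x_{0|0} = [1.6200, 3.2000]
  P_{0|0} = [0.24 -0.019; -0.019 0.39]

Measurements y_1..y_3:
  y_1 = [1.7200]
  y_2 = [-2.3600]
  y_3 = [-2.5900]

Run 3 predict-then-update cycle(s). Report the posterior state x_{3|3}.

step 1: x^-=[2.8360, 3.2000]  P^-=[0.4019 0.1182; 0.1182 0.4700]  H_jac=[-0.1750 0.1551]  S=[0.1672]  K=[-0.3110; 0.3123]  nu=[0.8744]  x^+=[2.5640, 3.4731]  P^+=[0.3857 0.1344; 0.1344 0.4537]
step 2: x^-=[3.8838, 3.4731]  P^-=[0.6734 0.2958; 0.2958 0.5337]  H_jac=[-0.1279 0.1431]  S=[0.1611]  K=[-0.2720; 0.2390]  nu=[-3.0896]  x^+=[4.7242, 2.7347]  P^+=[0.6615 0.3063; 0.3063 0.5245]
step 3: x^-=[5.7634, 2.7347]  P^-=[1.0900 0.4946; 0.4946 0.6045]  H_jac=[-0.0672 0.1416]  S=[0.1576]  K=[-0.0203; 0.3322]  nu=[-3.0330]  x^+=[5.8249, 1.7270]  P^+=[1.0899 0.4957; 0.4957 0.5871]

x_post = [5.8249, 1.7270]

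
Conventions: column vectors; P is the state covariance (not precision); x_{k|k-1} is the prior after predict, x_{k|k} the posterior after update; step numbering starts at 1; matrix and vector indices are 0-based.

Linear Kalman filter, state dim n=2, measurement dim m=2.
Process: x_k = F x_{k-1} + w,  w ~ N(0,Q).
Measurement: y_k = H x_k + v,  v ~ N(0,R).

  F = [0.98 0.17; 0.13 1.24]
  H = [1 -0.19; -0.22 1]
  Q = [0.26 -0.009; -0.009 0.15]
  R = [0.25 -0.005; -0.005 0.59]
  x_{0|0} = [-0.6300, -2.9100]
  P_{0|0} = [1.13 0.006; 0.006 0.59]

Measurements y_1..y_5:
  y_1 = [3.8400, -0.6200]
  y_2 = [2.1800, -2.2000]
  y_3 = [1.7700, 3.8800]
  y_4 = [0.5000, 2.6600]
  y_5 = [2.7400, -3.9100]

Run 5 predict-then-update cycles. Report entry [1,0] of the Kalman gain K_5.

step 1: x^-=[-1.1121, -3.6903]  P^-=[1.3643 0.2668; 0.2668 1.0782]  S=[1.5519 -0.2321; -0.2321 1.6169]  K=[0.8619 0.1031; 0.1371 0.6502]  nu=[4.2509, 2.8256]  x^+=[2.8430, -1.2700]  P^+=[0.2355 0.1083; 0.1083 0.4068]
step 2: x^-=[2.5703, -1.2052]  P^-=[0.5341 0.2408; 0.2408 0.8144]  S=[0.7220 -0.0264; -0.0264 1.3243]  K=[0.6803 0.1066; 0.1403 0.5778]  nu=[-0.6193, -0.4293]  x^+=[2.1032, -1.5401]  P^+=[0.1887 0.1010; 0.1010 0.3624]
step 3: x^-=[1.7993, -1.6363]  P^-=[0.4854 0.2165; 0.2165 0.7430]  S=[0.6800 -0.0274; -0.0274 1.2612]  K=[0.6575 0.1013; 0.1331 0.5542]  nu=[-0.3402, 5.9122]  x^+=[2.1743, 1.5951]  P^+=[0.1822 0.0965; 0.0965 0.3476]
step 4: x^-=[2.4020, 2.2606]  P^-=[0.4772 0.2069; 0.2069 0.7186]  S=[0.6745 -0.0309; -0.0309 1.2407]  K=[0.6537 0.0985; 0.1294 0.5458]  nu=[-1.4725, 0.9278]  x^+=[1.5308, 2.5764]  P^+=[0.1809 0.0946; 0.0946 0.3422]
step 5: x^-=[1.9382, 3.3938]  P^-=[0.4752 0.2033; 0.2033 0.7097]  S=[0.6735 -0.0326; -0.0326 1.2332]  K=[0.6528 0.0973; 0.1279 0.5426]  nu=[1.4466, -6.8774]  x^+=[2.2133, -0.1528]  P^+=[0.1806 0.0939; 0.0939 0.3401]

K[1,0] = 0.1279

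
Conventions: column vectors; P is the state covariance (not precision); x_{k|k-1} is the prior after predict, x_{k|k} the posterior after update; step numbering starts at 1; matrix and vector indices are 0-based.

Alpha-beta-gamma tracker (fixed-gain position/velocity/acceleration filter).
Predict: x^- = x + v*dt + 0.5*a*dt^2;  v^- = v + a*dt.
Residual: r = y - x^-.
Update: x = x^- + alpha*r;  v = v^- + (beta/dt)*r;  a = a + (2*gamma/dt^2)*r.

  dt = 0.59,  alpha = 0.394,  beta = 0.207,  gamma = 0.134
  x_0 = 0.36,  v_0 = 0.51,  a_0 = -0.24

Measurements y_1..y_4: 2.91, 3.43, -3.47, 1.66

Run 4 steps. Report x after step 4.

x_post = 1.4314

step 1: x_pred=0.6191  r=2.2909  x^+=1.5217  v^+=1.1721  a^+=1.5237
step 2: x_pred=2.4785  r=0.9515  x^+=2.8534  v^+=2.4050  a^+=2.2563
step 3: x_pred=4.6650  r=-8.1350  x^+=1.4598  v^+=0.8820  a^+=-4.0068
step 4: x_pred=1.2828  r=0.3772  x^+=1.4314  v^+=-1.3497  a^+=-3.7165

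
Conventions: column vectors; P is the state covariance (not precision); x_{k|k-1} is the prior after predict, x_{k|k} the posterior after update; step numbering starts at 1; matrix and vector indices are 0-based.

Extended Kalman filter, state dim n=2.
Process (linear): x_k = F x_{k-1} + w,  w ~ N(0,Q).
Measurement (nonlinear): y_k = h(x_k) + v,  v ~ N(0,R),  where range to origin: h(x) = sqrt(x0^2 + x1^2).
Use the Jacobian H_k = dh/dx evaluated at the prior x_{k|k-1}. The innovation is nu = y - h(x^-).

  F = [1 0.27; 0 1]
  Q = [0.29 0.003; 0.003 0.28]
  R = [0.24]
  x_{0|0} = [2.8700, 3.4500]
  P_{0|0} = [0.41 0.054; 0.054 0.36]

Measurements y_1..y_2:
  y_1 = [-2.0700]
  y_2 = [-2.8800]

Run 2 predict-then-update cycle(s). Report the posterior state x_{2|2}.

x_post = [1.8307, 0.1607]

step 1: x^-=[3.8015, 3.4500]  P^-=[0.7554 0.1542; 0.1542 0.6400]  H_jac=[0.7405 0.6720]  S=[1.0968]  K=[0.6045; 0.4963]  nu=[-7.2036]  x^+=[-0.5532, -0.1250]  P^+=[0.3546 -0.1748; -0.1748 0.3699]
step 2: x^-=[-0.5870, -0.1250]  P^-=[0.5771 -0.0720; -0.0720 0.6499]  H_jac=[-0.9781 -0.2082]  S=[0.7910]  K=[-0.6947; -0.0821]  nu=[-3.4801]  x^+=[1.8307, 0.1607]  P^+=[0.1954 -0.1171; -0.1171 0.6446]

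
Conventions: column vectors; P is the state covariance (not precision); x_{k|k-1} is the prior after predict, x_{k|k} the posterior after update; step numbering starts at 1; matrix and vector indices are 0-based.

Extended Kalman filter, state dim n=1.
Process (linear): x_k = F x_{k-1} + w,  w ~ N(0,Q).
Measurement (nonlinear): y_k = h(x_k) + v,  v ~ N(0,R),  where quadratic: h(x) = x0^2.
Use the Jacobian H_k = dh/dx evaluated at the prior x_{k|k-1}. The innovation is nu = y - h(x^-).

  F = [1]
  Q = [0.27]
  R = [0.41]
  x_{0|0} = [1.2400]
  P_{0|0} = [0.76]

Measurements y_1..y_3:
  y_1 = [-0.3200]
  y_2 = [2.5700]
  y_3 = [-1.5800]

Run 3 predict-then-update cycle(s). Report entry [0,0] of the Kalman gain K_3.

K[0,0] = 0.2921

step 1: x^-=[1.2400]  P^-=[1.0300]  H_jac=[2.4800]  S=[6.7449]  K=[0.3787]  nu=[-1.8576]  x^+=[0.5365]  P^+=[0.0626]
step 2: x^-=[0.5365]  P^-=[0.3326]  H_jac=[1.0730]  S=[0.7929]  K=[0.4501]  nu=[2.2822]  x^+=[1.5637]  P^+=[0.1720]
step 3: x^-=[1.5637]  P^-=[0.4420]  H_jac=[3.1273]  S=[4.7326]  K=[0.2921]  nu=[-4.0250]  x^+=[0.3881]  P^+=[0.0383]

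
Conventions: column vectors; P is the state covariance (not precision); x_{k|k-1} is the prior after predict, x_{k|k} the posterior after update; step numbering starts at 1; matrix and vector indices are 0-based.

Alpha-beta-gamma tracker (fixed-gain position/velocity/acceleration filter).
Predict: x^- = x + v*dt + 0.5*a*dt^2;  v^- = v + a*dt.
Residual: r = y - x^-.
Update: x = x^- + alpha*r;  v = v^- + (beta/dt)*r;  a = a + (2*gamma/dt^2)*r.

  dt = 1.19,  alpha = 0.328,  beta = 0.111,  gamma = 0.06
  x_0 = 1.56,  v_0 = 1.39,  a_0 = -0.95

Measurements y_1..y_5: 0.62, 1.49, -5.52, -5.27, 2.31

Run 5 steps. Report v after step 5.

v_post = -4.7294

step 1: x_pred=2.5415  r=-1.9215  x^+=1.9112  v^+=0.0803  a^+=-1.1128
step 2: x_pred=1.2188  r=0.2712  x^+=1.3078  v^+=-1.2187  a^+=-1.0898
step 3: x_pred=-0.9141  r=-4.6059  x^+=-2.4249  v^+=-2.9452  a^+=-1.4801
step 4: x_pred=-6.9777  r=1.7077  x^+=-6.4176  v^+=-4.5473  a^+=-1.3354
step 5: x_pred=-12.7744  r=15.0844  x^+=-7.8267  v^+=-4.7294  a^+=-0.0572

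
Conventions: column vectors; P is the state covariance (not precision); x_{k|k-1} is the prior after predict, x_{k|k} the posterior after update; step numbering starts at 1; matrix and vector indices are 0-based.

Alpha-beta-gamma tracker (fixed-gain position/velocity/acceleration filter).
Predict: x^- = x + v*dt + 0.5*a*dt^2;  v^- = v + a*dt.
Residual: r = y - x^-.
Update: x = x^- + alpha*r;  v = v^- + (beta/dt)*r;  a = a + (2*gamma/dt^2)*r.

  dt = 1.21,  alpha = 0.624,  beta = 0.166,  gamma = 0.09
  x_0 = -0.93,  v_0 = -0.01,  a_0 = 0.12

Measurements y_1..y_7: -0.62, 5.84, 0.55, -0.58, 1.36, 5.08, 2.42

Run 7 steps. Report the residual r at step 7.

step 1: x_pred=-0.8543  r=0.2343  x^+=-0.7081  v^+=0.1673  a^+=0.1488
step 2: x_pred=-0.3967  r=6.2367  x^+=3.4950  v^+=1.2030  a^+=0.9156
step 3: x_pred=5.6209  r=-5.0709  x^+=2.4566  v^+=1.6151  a^+=0.2921
step 4: x_pred=4.6248  r=-5.2048  x^+=1.3770  v^+=1.2546  a^+=-0.3478
step 5: x_pred=2.6405  r=-1.2805  x^+=1.8414  v^+=0.6581  a^+=-0.5052
step 6: x_pred=2.2679  r=2.8121  x^+=4.0227  v^+=0.4326  a^+=-0.1595
step 7: x_pred=4.4294  r=-2.0094  x^+=3.1755  v^+=-0.0360  a^+=-0.4065

resid = -2.0094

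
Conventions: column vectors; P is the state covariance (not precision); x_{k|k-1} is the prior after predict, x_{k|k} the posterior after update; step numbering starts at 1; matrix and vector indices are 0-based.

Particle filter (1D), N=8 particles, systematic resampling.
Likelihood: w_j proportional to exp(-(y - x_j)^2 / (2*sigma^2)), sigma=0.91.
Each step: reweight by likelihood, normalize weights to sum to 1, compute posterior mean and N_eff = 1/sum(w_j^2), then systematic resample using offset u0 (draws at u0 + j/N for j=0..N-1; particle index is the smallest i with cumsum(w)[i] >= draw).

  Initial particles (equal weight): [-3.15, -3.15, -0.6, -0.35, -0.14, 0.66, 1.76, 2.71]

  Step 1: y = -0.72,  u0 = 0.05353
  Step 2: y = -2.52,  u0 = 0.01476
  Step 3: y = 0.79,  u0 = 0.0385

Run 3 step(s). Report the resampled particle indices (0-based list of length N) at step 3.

step 1: w=[0.0090, 0.0090, 0.3171, 0.2945, 0.2610, 0.1013, 0.0078, 0.0003]  mean=-0.3056  Neff=3.7614  idx=[2, 2, 2, 3, 3, 4, 4, 5]
step 2: w=[0.2125, 0.2125, 0.2125, 0.1146, 0.1146, 0.0644, 0.0644, 0.0044]  mean=-0.4779  Neff=5.8790  idx=[0, 0, 1, 1, 2, 3, 4, 5]
step 3: w=[0.1017, 0.1017, 0.1017, 0.1017, 0.1017, 0.1490, 0.1490, 0.1937]  mean=-0.4364  Neff=7.4859  idx=[0, 1, 2, 4, 5, 6, 6, 7]

resampled_idx = [0, 1, 2, 4, 5, 6, 6, 7]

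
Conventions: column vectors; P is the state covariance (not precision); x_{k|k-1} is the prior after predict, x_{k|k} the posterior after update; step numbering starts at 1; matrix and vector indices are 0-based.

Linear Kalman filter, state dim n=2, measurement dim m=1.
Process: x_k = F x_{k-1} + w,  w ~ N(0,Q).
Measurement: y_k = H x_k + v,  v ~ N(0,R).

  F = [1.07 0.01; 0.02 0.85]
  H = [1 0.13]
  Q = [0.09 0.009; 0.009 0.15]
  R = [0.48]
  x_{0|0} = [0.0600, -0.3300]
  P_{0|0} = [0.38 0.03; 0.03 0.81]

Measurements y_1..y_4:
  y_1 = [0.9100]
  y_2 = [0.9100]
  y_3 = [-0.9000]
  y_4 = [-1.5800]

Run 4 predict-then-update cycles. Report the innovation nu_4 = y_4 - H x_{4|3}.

innov = [-1.6583]

step 1: x^-=[0.0609, -0.2793]  P^-=[0.5258 0.0513; 0.0513 0.7364]  S=[1.0316]  K=[0.5162; 0.1425]  nu=[0.8854]  x^+=[0.5179, -0.1531]  P^+=[0.2510 -0.0246; -0.0246 0.7154]
step 2: x^-=[0.5526, -0.1198]  P^-=[0.3769 -0.0019; -0.0019 0.6662]  S=[0.8676]  K=[0.4341; 0.0976]  nu=[0.3729]  x^+=[0.7145, -0.0834]  P^+=[0.2134 -0.0387; -0.0387 0.6579]
step 3: x^-=[0.7637, -0.0566]  P^-=[0.3335 -0.0160; -0.0160 0.6241]  S=[0.8199]  K=[0.4043; 0.0794]  nu=[-1.6563]  x^+=[0.0941, -0.1881]  P^+=[0.1995 -0.0423; -0.0423 0.6189]
step 4: x^-=[0.0988, -0.1580]  P^-=[0.3176 -0.0200; -0.0200 0.5958]  S=[0.8025]  K=[0.3926; 0.0716]  nu=[-1.6583]  x^+=[-0.5521, -0.2768]  P^+=[0.1940 -0.0425; -0.0425 0.5917]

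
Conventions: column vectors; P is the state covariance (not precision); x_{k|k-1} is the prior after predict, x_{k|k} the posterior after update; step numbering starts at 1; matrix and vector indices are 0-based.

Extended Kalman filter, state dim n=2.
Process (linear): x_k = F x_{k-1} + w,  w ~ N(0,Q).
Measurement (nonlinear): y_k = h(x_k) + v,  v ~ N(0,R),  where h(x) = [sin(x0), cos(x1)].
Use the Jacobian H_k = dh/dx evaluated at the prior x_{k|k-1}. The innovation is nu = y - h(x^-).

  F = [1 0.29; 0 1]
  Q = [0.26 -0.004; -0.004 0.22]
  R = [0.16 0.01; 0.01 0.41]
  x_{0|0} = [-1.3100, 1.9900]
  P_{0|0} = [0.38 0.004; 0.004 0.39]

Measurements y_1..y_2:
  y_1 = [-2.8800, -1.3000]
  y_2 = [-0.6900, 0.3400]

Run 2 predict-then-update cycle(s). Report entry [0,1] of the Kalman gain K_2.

K[0,1] = -0.0395

step 1: x^-=[-0.7329, 1.9900]  P^-=[0.6751 0.1131; 0.1131 0.6100]  H_jac=[0.7432 0.0000; 0.0000 -0.9134]  S=[0.5329 -0.0668; -0.0668 0.9189]  K=[0.9360 -0.0444; 0.0825 -0.6003]  nu=[-2.2110, -0.8930]  x^+=[-2.7626, 2.3437]  P^+=[0.2009 0.0097; 0.0097 0.2686]
step 2: x^-=[-2.0830, 2.3437]  P^-=[0.4891 0.0836; 0.0836 0.4886]  H_jac=[-0.4901 0.0000; 0.0000 -0.7159]  S=[0.2775 0.0393; 0.0393 0.6604]  K=[-0.8583 -0.0395; -0.0732 -0.5253]  nu=[0.1817, 1.0382]  x^+=[-2.2799, 1.7850]  P^+=[0.2810 0.0346; 0.0346 0.3018]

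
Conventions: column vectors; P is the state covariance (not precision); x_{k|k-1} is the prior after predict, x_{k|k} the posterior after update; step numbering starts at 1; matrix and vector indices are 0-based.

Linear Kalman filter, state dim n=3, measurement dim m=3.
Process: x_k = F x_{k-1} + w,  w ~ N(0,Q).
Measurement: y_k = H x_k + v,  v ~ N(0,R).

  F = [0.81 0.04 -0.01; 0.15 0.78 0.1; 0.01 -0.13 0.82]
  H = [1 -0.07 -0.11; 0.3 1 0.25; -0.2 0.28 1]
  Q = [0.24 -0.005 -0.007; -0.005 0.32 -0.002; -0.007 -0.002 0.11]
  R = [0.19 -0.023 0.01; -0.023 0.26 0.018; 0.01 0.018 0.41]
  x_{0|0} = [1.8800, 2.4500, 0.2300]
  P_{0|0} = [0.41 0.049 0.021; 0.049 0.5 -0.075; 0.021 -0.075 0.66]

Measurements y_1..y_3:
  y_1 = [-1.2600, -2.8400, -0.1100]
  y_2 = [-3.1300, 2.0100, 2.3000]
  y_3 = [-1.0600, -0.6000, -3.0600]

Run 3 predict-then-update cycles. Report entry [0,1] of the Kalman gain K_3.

K[0,1] = 0.1074

step 1: x^-=[1.6185, 2.2160, -0.1111]  P^-=[0.5128 0.0930 -0.0054; 0.0930 0.6404 -0.0429; -0.0054 -0.0429 0.5785]  S=[0.7004 0.1654 -0.1426; 0.1654 1.0162 0.2531; -0.1426 0.2531 1.0269]  K=[0.6886 0.1337 -0.0171; -0.0986 0.6797 -0.0665; 0.0331 -0.0487 0.5693]  nu=[-2.7356, -5.5138, -0.2957]  x^+=[-0.9974, -1.2423, -0.1014]  P^+=[0.1295 -0.0293 0.0364; -0.0293 0.2065 -0.0797; 0.0364 -0.0797 0.2625]
step 2: x^-=[-0.8565, -1.1287, 0.0684]  P^-=[0.3229 0.0014 0.0154; 0.0014 0.4330 -0.0463; 0.0154 -0.0463 0.3076]  S=[0.5145 0.0457 -0.0761; 0.0457 0.7213 0.1509; -0.0761 0.1509 0.7323]  K=[0.6108 0.1082 -0.0255; -0.1042 0.5982 -0.0322; 0.0345 -0.0391 0.4099]  nu=[-2.3450, 3.3786, 2.3764]  x^+=[-1.9838, 1.0602, 0.8293]  P^+=[0.1145 -0.0278 0.0283; -0.0278 0.1806 -0.0596; 0.0283 -0.0596 0.1900]
step 3: x^-=[-1.5728, 0.6123, 0.5223]  P^-=[0.3132 -0.0009 0.0111; -0.0009 0.4194 -0.0381; 0.0111 -0.0381 0.2541]  S=[0.5054 0.0410 -0.0739; 0.0410 0.7056 0.1423; -0.0739 0.1423 0.6838]  K=[0.6039 0.1074 -0.0328; -0.1020 0.5900 -0.0175; 0.0277 -0.0340 0.3628]  nu=[0.6131, -0.8710, -4.0683]  x^+=[-1.1625, 0.1069, -0.9070]  P^+=[0.1128 -0.0265 0.0245; -0.0265 0.1765 -0.0523; 0.0245 -0.0523 0.1679]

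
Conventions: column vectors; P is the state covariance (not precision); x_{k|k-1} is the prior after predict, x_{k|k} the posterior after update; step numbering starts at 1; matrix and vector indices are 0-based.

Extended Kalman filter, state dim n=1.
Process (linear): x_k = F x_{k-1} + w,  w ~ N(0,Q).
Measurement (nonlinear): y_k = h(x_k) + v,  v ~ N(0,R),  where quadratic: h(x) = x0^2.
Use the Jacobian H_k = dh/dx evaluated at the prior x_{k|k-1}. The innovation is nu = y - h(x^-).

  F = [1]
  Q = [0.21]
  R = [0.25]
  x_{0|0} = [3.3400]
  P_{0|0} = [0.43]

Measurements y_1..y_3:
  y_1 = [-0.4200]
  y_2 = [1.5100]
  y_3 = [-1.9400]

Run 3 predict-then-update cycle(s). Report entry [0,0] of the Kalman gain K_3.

step 1: x^-=[3.3400]  P^-=[0.6400]  H_jac=[6.6800]  S=[28.8083]  K=[0.1484]  nu=[-11.5756]  x^+=[1.6222]  P^+=[0.0056]
step 2: x^-=[1.6222]  P^-=[0.2156]  H_jac=[3.2443]  S=[2.5188]  K=[0.2776]  nu=[-1.1214]  x^+=[1.3108]  P^+=[0.0214]
step 3: x^-=[1.3108]  P^-=[0.2314]  H_jac=[2.6216]  S=[1.8404]  K=[0.3296]  nu=[-3.6582]  x^+=[0.1050]  P^+=[0.0314]

K[0,0] = 0.3296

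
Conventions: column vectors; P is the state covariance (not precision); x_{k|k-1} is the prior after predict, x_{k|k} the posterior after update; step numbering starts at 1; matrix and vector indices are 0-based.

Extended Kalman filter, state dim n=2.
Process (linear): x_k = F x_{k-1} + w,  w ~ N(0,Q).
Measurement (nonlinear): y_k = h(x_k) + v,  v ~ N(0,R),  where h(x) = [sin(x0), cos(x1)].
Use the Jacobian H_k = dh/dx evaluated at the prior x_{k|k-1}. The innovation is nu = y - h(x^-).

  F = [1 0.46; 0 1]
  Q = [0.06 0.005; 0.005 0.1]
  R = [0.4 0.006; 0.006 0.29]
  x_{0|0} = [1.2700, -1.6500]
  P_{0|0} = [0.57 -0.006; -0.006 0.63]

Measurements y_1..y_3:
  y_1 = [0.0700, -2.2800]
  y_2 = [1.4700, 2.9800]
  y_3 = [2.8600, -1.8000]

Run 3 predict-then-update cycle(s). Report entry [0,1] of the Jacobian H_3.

H_jac[0,1] = 0.0000

step 1: x^-=[0.5110, -1.6500]  P^-=[0.7578 0.2888; 0.2888 0.7300]  H_jac=[0.8723 0.0000; 0.0000 0.9969]  S=[0.9765 0.2571; 0.2571 1.0154]  K=[0.6452 0.1201; 0.0742 0.6979]  nu=[-0.4190, -2.2009]  x^+=[-0.0238, -3.2170]  P^+=[0.2967 0.0388; 0.0388 0.2035]
step 2: x^-=[-1.5036, -3.2170]  P^-=[0.4355 0.1374; 0.1374 0.3035]  H_jac=[0.0671 0.0000; 0.0000 -0.0753]  S=[0.4020 0.0053; 0.0053 0.2917]  K=[0.0732 -0.0368; 0.0240 -0.0788]  nu=[2.4677, 3.9772]  x^+=[-1.4694, -3.4713]  P^+=[0.4330 0.1359; 0.1359 0.3014]
step 3: x^-=[-3.0662, -3.4713]  P^-=[0.6818 0.2796; 0.2796 0.4014]  H_jac=[-0.9972 0.0000; 0.0000 -0.3237]  S=[1.0779 0.0962; 0.0962 0.3321]  K=[-0.6225 -0.0921; -0.2296 -0.3248]  nu=[2.9353, -0.8538]  x^+=[-4.8147, -3.8679]  P^+=[0.2503 0.0941; 0.0941 0.2952]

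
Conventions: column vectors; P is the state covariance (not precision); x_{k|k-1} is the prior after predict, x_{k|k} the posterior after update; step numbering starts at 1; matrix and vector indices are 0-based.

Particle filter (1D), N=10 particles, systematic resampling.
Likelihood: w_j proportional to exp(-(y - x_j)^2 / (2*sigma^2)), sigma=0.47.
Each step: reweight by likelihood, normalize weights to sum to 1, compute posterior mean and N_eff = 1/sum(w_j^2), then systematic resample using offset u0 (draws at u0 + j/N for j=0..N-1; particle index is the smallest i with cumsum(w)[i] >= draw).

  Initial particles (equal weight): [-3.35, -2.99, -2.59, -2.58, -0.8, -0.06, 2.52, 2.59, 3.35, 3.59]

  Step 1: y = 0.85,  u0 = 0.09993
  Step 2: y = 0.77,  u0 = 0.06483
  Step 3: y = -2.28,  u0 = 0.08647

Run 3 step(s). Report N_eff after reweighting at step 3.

step 1: w=[0.0000, 0.0000, 0.0000, 0.0000, 0.0133, 0.9686, 0.0114, 0.0067, 0.0000, 0.0000]  mean=-0.0226  Neff=1.0655  idx=[5, 5, 5, 5, 5, 5, 5, 5, 5, 7]
step 2: w=[0.1111, 0.1111, 0.1111, 0.1111, 0.1111, 0.1111, 0.1111, 0.1111, 0.1111, 0.0003]  mean=-0.0592  Neff=9.0053  idx=[0, 1, 2, 3, 4, 5, 5, 6, 7, 8]
step 3: w=[0.1000, 0.1000, 0.1000, 0.1000, 0.1000, 0.1000, 0.1000, 0.1000, 0.1000, 0.1000]  mean=-0.0600  Neff=10.0000  idx=[0, 1, 2, 3, 4, 5, 6, 7, 8, 9]

N_eff = 10.0000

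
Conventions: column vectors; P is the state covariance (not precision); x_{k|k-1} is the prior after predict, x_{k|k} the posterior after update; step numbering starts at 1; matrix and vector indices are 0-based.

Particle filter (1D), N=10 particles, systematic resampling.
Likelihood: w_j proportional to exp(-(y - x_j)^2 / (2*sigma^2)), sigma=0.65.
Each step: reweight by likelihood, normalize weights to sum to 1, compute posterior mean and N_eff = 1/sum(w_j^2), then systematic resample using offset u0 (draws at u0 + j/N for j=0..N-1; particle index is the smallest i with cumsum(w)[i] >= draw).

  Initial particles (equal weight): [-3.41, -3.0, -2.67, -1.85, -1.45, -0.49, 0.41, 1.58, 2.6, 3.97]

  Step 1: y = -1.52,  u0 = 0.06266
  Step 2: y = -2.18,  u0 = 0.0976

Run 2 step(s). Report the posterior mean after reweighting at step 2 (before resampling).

post_mean = -1.8064

step 1: w=[0.0059, 0.0303, 0.0847, 0.3561, 0.4027, 0.1154, 0.0049, 0.0000, 0.0000, 0.0000]  mean=-1.6343  Neff=3.2216  idx=[2, 3, 3, 3, 3, 4, 4, 4, 4, 5]
step 2: w=[0.1170, 0.1367, 0.1367, 0.1367, 0.1367, 0.0827, 0.0827, 0.0827, 0.0827, 0.0053]  mean=-1.8064  Neff=8.6334  idx=[0, 1, 2, 3, 3, 4, 5, 6, 7, 9]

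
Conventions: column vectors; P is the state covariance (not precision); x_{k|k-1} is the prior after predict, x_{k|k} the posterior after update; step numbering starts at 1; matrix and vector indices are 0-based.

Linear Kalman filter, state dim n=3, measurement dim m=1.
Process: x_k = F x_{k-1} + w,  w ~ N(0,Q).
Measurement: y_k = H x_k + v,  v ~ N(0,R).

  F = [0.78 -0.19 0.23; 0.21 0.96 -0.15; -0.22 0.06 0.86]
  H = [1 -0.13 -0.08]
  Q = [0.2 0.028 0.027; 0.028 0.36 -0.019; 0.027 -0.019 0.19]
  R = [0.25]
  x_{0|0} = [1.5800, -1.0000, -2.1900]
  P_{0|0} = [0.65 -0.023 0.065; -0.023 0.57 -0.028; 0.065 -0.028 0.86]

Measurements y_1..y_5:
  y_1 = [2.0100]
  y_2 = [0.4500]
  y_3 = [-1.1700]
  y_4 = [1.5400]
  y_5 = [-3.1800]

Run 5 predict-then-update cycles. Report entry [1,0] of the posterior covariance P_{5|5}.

step 1: x^-=[0.9187, -0.2997, -2.2910]  P^-=[0.6941 -0.0269 0.1215; -0.0269 0.9280 -0.1316; 0.1215 -0.1316 0.8327]  S=[0.9499]  K=[0.7241; -0.1443; 0.0758]  nu=[0.8691]  x^+=[1.5480, -0.4251, -2.2251]  P^+=[0.1960 0.0723 0.0694; 0.0723 0.9083 -0.1212; 0.0694 -0.1212 0.8272]
step 2: x^-=[0.7764, 0.2508, -2.2797]  P^-=[0.4098 -0.1178 0.2142; -0.1178 1.2840 -0.1809; 0.2142 -0.1809 0.7739]  S=[0.6791]  K=[0.6008; -0.3980; 0.2589]  nu=[-0.4762]  x^+=[0.4903, 0.4403, -2.4030]  P^+=[0.1647 0.0446 0.1086; 0.0446 1.1764 -0.1110; 0.1086 -0.1110 0.7284]
step 3: x^-=[-0.2539, 0.8861, -2.1480]  P^-=[0.4166 -0.1883 0.2173; -0.1883 1.5109 -0.1291; 0.2173 -0.1291 0.6872]  S=[0.7081]  K=[0.5984; -0.5287; 0.2529]  nu=[-0.9728]  x^+=[-0.8360, 1.4004, -2.3940]  P^+=[0.1631 0.0358 0.1101; 0.0358 1.3130 -0.0344; 0.1101 -0.0344 0.6419]
step 4: x^-=[-1.4688, 1.5279, -1.7909]  P^-=[0.4125 -0.1977 0.1876; -0.1977 1.6091 -0.0454; 0.1876 -0.0454 0.6312]  S=[0.7142]  K=[0.5926; -0.5647; 0.2003]  nu=[3.0642]  x^+=[0.3469, -0.2023, -1.1772]  P^+=[0.1617 0.0412 0.1029; 0.0412 1.3814 0.0354; 0.1029 0.0354 0.6026]
step 5: x^-=[0.0382, 0.0552, -1.1009]  P^-=[0.4017 -0.1873 0.1649; -0.1873 1.6537 0.0180; 0.1649 0.0180 0.6121]  S=[0.7063]  K=[0.5846; -0.5716; 0.1608]  nu=[-3.2991]  x^+=[-1.8904, 1.9409, -1.6312]  P^+=[0.1604 0.0487 0.0985; 0.0487 1.4230 0.0829; 0.0985 0.0829 0.5938]

P_post[1,0] = 0.0487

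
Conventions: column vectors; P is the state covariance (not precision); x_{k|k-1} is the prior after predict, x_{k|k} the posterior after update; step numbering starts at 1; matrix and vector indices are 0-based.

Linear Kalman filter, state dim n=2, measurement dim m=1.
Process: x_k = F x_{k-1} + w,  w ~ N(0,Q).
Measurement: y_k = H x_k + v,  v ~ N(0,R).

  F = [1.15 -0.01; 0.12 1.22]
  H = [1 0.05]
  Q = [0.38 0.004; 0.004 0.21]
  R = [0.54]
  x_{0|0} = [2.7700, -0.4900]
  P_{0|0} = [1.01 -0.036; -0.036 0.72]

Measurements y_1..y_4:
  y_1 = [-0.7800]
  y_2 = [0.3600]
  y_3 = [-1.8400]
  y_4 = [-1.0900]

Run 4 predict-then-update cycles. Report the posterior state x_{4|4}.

x_post = [-1.0476, -1.1585]

step 1: x^-=[3.1904, -0.2654]  P^-=[1.7166 0.0841; 0.0841 1.2857]  S=[2.2683]  K=[0.7587; 0.0654]  nu=[-3.9571]  x^+=[0.1883, -0.5243]  P^+=[0.4111 -0.0285; -0.0285 1.2759]
step 2: x^-=[0.2218, -0.6171]  P^-=[0.9245 0.0053; 0.0053 2.1067]  S=[1.4703]  K=[0.6290; 0.0752]  nu=[0.1691]  x^+=[0.3281, -0.6044]  P^+=[0.3429 -0.0643; -0.0643 2.0984]
step 3: x^-=[0.3834, -0.6979]  P^-=[0.8351 -0.0644; -0.0644 3.3193]  S=[1.3770]  K=[0.6041; 0.0737]  nu=[-2.1885]  x^+=[-0.9388, -0.8593]  P^+=[0.3325 -0.1258; -0.1258 3.3118]
step 4: x^-=[-1.0710, -1.1610]  P^-=[0.8230 -0.1668; -0.1668 5.1073]  S=[1.3591]  K=[0.5994; 0.0652]  nu=[0.0391]  x^+=[-1.0476, -1.1585]  P^+=[0.3347 -0.2199; -0.2199 5.1015]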